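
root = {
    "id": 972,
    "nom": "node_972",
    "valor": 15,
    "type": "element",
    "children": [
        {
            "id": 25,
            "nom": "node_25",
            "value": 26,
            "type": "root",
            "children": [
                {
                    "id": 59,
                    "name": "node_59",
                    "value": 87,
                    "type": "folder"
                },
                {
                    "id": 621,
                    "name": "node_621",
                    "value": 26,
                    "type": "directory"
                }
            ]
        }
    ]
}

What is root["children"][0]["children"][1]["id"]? 621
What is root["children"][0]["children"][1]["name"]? "node_621"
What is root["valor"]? 15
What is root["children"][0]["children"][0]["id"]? 59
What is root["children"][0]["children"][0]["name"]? "node_59"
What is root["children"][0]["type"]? "root"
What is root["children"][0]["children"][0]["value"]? 87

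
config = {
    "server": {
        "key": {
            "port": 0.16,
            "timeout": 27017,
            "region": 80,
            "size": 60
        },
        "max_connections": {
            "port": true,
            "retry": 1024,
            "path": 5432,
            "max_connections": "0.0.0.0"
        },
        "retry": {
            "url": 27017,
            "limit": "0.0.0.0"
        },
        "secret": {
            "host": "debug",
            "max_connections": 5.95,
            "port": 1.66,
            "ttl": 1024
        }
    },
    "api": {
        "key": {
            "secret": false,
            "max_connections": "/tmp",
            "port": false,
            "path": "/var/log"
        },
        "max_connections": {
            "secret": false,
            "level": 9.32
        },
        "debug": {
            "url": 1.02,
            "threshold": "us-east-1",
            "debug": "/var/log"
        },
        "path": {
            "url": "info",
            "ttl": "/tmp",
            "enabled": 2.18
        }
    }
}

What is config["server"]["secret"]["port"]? 1.66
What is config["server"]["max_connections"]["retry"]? 1024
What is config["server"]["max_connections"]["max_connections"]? "0.0.0.0"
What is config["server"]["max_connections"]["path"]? 5432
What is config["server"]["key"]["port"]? 0.16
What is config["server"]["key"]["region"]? 80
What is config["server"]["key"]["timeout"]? 27017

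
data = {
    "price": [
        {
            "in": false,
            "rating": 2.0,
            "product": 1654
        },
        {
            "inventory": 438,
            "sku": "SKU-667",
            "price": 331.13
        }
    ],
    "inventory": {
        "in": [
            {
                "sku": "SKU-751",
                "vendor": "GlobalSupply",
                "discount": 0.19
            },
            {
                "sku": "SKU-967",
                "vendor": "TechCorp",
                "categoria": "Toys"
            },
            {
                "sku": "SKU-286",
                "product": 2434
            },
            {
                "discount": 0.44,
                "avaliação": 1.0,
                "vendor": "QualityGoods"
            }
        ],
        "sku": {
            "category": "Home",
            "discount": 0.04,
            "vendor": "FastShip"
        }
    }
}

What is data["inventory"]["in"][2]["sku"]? "SKU-286"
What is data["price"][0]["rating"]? 2.0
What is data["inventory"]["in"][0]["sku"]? "SKU-751"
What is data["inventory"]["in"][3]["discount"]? 0.44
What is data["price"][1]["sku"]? "SKU-667"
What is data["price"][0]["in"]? False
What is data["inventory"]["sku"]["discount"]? 0.04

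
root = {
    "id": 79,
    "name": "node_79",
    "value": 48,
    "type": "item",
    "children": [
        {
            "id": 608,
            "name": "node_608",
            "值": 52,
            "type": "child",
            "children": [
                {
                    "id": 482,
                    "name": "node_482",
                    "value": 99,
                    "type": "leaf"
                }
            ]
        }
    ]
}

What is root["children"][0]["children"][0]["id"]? 482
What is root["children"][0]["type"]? "child"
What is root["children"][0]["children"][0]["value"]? 99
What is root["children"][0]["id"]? 608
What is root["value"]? 48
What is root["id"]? 79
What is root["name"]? "node_79"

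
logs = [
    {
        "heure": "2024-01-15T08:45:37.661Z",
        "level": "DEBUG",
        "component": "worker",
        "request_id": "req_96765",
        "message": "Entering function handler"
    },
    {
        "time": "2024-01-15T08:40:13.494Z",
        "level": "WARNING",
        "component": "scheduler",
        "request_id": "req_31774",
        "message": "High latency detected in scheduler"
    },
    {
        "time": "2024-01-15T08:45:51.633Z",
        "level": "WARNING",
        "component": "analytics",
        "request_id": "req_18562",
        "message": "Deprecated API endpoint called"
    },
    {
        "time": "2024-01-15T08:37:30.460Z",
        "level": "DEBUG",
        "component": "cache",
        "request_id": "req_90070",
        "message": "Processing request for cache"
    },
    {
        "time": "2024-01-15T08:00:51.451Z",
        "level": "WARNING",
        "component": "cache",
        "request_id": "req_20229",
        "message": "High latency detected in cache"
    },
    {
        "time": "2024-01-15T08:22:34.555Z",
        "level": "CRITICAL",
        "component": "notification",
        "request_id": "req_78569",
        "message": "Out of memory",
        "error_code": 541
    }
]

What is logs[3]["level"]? "DEBUG"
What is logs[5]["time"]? "2024-01-15T08:22:34.555Z"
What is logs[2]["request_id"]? "req_18562"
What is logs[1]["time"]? "2024-01-15T08:40:13.494Z"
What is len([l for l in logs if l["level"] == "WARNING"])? 3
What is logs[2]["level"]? "WARNING"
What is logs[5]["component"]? "notification"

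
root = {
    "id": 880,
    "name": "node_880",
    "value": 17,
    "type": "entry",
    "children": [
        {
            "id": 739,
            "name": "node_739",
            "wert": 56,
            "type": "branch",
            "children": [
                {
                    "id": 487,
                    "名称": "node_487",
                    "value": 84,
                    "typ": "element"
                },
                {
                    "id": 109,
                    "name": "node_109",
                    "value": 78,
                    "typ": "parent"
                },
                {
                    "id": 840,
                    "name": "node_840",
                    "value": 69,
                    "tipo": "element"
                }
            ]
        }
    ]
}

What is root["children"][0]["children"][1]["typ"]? "parent"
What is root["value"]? 17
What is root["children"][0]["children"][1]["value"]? 78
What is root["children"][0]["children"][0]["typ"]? "element"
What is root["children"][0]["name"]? "node_739"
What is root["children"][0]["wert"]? 56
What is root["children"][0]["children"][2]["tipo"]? "element"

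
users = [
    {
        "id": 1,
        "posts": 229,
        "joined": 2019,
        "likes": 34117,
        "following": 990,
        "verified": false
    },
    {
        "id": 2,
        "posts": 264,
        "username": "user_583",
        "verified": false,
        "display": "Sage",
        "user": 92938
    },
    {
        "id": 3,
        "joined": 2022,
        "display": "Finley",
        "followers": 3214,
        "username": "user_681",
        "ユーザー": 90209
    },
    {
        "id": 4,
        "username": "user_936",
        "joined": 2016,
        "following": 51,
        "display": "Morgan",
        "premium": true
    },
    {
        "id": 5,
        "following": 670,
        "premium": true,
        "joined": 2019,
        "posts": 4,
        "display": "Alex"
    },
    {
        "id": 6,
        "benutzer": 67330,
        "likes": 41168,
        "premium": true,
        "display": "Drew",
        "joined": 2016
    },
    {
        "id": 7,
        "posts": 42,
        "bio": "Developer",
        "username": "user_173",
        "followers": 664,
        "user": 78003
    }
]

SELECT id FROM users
[1, 2, 3, 4, 5, 6, 7]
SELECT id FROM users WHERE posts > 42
[1, 2]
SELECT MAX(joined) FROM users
2022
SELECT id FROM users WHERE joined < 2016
[]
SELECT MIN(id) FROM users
1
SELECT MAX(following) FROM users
990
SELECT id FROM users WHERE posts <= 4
[5]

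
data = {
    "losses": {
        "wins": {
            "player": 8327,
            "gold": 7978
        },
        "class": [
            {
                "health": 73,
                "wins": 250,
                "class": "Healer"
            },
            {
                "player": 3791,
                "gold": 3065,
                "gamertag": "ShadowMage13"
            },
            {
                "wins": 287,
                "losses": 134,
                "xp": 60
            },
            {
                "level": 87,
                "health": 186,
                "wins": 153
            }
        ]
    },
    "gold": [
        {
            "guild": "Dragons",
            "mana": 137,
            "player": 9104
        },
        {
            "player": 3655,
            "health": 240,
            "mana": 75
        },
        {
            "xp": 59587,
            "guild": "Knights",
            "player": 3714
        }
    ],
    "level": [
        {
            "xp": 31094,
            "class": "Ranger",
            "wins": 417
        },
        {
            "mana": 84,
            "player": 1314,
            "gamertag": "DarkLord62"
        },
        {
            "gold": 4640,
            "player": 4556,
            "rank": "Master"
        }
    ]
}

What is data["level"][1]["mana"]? 84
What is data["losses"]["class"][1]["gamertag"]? "ShadowMage13"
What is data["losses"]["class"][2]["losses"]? 134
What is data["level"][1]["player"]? 1314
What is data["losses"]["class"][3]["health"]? 186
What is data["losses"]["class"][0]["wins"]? 250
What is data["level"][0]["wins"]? 417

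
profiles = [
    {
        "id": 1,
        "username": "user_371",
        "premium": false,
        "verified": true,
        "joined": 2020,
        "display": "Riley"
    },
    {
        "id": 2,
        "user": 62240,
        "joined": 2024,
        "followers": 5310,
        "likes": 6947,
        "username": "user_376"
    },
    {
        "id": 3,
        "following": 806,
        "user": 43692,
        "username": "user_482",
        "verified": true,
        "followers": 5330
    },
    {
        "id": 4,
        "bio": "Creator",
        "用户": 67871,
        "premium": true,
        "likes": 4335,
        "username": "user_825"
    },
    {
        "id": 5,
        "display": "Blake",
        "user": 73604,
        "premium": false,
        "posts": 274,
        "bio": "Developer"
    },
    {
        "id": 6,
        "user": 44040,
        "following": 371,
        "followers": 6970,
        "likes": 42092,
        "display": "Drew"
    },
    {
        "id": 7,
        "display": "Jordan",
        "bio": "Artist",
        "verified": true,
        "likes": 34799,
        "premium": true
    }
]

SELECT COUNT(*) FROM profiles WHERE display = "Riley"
1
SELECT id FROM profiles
[1, 2, 3, 4, 5, 6, 7]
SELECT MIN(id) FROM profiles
1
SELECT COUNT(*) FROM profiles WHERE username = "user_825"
1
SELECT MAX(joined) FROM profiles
2024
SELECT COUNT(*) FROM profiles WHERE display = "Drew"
1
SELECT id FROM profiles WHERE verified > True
[]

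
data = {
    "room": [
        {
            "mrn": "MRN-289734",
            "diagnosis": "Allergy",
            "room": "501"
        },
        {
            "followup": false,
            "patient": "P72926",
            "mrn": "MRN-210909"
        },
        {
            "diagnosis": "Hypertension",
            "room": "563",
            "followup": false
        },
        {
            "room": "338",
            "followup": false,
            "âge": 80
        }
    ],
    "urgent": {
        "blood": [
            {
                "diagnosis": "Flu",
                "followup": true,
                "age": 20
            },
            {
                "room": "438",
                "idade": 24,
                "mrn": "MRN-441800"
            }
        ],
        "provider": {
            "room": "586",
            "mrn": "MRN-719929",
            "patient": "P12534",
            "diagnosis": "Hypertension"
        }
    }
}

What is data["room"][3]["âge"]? 80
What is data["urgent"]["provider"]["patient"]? "P12534"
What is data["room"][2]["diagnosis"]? "Hypertension"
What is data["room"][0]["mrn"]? "MRN-289734"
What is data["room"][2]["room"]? "563"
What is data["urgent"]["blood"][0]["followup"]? True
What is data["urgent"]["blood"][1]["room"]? "438"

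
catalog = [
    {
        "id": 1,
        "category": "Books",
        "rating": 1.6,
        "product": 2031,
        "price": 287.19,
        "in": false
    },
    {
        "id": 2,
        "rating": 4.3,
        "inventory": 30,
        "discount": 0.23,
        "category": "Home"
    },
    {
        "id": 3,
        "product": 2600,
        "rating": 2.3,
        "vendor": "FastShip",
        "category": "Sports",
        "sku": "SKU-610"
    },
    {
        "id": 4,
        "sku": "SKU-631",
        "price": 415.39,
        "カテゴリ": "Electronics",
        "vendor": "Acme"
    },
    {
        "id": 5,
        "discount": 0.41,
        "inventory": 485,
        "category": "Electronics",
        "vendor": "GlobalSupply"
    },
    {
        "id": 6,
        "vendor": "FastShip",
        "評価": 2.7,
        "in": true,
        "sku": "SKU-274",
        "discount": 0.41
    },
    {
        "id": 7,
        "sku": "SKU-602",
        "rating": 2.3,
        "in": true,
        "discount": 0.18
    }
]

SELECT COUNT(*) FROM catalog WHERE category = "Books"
1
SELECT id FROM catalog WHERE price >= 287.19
[1, 4]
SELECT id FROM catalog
[1, 2, 3, 4, 5, 6, 7]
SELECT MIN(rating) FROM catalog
1.6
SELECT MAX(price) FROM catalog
415.39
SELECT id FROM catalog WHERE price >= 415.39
[4]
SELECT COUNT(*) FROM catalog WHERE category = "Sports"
1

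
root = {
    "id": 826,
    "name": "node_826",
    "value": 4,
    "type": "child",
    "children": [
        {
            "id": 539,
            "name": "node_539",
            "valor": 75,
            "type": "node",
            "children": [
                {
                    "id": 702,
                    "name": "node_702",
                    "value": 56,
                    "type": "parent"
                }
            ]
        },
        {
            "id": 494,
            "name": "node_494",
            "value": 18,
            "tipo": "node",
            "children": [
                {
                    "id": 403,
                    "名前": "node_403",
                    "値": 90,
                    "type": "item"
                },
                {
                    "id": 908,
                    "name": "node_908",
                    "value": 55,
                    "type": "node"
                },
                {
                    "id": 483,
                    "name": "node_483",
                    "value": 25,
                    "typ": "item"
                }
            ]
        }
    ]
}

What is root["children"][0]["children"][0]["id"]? 702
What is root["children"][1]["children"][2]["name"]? "node_483"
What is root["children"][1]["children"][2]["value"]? 25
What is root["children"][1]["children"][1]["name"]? "node_908"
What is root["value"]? 4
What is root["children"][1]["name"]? "node_494"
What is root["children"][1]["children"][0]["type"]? "item"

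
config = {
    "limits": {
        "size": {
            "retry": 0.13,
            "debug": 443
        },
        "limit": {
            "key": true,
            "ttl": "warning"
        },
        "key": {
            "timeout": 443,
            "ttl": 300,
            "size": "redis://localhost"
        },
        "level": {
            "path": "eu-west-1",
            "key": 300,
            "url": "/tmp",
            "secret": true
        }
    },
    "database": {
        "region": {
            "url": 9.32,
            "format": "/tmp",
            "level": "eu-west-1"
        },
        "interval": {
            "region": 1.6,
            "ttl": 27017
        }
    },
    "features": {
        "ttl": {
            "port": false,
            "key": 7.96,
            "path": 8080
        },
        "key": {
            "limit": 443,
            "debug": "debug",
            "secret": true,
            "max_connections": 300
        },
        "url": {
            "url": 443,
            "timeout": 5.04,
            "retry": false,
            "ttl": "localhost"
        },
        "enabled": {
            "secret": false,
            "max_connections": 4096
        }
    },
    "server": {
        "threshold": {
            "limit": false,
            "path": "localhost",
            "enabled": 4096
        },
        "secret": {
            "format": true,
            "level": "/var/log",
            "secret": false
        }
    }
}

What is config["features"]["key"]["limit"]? 443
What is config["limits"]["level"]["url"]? "/tmp"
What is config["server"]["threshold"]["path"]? "localhost"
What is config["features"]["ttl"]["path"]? 8080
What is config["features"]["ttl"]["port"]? False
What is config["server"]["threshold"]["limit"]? False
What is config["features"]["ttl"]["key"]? 7.96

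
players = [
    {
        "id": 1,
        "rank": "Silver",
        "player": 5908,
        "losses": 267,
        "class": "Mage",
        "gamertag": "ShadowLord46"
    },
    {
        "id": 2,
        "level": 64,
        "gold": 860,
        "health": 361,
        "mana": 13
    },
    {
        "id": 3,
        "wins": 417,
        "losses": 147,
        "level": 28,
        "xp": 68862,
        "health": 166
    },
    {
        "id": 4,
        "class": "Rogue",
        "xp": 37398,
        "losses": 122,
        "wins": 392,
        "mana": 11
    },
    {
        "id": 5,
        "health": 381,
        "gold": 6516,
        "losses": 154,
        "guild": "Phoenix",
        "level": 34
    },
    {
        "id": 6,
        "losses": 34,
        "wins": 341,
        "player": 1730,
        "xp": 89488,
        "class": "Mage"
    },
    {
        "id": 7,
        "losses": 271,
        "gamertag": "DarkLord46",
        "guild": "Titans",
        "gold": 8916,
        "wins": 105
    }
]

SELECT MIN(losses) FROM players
34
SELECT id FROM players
[1, 2, 3, 4, 5, 6, 7]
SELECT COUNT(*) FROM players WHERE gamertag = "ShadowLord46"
1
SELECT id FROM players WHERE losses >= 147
[1, 3, 5, 7]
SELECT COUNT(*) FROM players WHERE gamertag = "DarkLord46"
1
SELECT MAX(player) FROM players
5908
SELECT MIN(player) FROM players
1730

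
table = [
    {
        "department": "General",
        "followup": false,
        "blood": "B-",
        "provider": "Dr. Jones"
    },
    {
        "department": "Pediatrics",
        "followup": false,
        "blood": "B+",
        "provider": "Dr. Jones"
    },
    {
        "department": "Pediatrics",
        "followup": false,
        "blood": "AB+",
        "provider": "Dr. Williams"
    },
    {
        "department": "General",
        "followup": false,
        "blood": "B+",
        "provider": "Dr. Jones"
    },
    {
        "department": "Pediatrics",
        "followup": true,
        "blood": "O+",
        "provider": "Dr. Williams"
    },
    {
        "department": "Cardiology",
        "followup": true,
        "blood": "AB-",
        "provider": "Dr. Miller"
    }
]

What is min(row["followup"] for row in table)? False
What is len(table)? 6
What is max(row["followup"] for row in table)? True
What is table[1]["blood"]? "B+"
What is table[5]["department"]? "Cardiology"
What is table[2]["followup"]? False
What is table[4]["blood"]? "O+"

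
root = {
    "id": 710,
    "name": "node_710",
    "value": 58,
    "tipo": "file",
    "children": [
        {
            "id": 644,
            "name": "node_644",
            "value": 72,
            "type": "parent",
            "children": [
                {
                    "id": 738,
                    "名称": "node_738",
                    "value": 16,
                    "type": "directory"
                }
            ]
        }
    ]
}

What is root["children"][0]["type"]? "parent"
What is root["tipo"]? "file"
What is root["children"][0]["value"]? 72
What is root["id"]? 710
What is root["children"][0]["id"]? 644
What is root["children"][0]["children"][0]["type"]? "directory"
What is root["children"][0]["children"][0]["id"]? 738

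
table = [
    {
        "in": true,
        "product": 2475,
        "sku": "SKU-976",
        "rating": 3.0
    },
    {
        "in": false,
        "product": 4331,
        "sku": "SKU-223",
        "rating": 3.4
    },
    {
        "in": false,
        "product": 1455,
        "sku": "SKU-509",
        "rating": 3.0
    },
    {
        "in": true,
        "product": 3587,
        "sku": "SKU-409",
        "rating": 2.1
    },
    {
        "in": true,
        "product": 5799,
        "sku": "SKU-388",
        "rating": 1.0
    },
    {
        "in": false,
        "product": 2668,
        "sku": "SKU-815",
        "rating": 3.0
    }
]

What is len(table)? 6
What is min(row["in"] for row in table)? False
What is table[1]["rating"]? 3.4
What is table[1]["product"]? 4331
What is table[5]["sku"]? "SKU-815"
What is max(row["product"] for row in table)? 5799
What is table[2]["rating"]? 3.0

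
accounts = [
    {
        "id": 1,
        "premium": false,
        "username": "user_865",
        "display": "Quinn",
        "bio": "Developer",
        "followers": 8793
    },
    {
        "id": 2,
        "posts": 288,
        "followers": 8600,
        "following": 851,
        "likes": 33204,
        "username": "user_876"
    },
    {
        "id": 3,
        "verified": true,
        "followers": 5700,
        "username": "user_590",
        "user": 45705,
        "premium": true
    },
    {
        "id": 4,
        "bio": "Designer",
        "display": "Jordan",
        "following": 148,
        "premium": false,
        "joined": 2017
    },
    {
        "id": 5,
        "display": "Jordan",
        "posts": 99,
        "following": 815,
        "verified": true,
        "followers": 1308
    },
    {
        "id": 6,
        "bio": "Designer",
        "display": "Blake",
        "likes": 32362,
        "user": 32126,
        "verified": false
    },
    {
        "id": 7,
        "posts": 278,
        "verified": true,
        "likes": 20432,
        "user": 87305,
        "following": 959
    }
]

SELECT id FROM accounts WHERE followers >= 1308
[1, 2, 3, 5]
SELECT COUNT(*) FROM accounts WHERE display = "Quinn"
1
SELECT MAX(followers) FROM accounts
8793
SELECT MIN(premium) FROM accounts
False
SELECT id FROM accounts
[1, 2, 3, 4, 5, 6, 7]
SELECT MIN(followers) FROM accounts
1308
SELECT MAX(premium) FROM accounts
True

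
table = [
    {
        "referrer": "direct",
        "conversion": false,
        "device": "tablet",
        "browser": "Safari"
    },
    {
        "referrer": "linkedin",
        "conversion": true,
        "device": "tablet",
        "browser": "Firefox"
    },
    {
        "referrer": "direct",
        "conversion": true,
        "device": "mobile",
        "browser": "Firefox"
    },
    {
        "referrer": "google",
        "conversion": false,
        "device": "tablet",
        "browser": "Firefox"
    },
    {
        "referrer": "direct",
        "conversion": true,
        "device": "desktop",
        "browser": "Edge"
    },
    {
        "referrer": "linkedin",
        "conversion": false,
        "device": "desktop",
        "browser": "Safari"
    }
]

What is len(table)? 6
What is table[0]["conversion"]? False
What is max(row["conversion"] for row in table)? True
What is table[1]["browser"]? "Firefox"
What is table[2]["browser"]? "Firefox"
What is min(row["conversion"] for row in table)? False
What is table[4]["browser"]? "Edge"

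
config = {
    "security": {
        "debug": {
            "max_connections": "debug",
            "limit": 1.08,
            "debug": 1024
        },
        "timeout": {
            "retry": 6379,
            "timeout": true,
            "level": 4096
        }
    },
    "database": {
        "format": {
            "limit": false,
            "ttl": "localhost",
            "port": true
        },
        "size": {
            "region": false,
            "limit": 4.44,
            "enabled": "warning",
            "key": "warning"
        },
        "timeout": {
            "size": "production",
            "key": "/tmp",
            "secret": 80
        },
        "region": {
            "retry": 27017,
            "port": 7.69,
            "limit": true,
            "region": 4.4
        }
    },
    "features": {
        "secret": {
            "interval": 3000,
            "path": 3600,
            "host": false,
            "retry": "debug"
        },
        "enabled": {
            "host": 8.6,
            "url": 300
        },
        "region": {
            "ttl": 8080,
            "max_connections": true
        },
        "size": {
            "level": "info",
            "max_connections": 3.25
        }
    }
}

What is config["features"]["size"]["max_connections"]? 3.25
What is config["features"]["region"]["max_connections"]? True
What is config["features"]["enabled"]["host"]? 8.6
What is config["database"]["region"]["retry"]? 27017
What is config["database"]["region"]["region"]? 4.4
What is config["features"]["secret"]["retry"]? "debug"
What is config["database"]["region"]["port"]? 7.69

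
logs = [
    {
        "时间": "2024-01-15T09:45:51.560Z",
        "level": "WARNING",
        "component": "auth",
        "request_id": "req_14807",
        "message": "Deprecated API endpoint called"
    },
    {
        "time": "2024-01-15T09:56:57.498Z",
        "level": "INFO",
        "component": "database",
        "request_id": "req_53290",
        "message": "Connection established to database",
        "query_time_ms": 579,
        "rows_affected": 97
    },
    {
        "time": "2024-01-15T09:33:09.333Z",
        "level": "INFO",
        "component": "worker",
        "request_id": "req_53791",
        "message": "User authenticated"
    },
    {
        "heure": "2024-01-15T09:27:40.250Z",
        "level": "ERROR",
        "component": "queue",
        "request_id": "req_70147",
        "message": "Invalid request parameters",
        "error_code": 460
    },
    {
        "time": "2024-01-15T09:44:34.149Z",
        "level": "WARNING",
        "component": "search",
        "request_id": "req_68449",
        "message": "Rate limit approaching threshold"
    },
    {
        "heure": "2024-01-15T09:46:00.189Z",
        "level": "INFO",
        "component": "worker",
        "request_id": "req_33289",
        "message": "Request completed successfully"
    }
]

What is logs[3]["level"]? "ERROR"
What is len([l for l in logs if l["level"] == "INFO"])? 3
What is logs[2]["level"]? "INFO"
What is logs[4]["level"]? "WARNING"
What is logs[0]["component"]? "auth"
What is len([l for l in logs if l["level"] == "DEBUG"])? 0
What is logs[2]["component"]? "worker"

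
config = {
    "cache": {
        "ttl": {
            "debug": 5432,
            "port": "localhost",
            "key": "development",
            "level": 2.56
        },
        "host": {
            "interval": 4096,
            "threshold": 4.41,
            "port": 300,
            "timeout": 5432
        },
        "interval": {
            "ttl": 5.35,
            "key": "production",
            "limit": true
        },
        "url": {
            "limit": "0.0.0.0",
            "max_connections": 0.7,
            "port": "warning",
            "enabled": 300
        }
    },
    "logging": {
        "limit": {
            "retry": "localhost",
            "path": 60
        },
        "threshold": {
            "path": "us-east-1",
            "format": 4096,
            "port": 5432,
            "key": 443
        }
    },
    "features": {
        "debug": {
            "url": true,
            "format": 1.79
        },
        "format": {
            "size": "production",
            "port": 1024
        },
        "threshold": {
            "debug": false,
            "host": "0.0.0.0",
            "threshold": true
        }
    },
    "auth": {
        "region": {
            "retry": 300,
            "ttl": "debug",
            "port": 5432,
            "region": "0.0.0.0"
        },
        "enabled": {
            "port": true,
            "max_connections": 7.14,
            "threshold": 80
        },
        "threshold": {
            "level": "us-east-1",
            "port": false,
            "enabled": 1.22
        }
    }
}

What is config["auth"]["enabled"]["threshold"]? 80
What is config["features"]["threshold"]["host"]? "0.0.0.0"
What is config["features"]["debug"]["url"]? True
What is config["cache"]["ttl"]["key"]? "development"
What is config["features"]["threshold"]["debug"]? False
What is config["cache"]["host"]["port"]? 300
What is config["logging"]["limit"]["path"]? 60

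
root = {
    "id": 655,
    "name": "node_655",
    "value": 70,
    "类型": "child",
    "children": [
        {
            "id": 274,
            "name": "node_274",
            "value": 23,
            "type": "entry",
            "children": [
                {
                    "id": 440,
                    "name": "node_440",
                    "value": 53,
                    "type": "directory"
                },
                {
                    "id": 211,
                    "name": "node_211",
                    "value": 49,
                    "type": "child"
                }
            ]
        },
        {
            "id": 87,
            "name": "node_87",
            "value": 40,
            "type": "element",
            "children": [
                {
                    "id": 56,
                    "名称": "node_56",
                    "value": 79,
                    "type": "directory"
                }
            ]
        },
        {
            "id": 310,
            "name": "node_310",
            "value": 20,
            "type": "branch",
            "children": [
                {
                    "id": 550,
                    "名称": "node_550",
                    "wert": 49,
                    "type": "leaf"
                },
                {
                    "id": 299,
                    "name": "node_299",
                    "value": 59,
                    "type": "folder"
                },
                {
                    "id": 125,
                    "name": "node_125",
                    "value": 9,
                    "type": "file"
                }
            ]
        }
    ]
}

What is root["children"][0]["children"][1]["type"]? "child"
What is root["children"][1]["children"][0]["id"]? 56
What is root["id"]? 655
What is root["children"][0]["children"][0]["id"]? 440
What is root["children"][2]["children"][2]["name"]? "node_125"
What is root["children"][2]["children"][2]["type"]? "file"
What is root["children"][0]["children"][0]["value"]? 53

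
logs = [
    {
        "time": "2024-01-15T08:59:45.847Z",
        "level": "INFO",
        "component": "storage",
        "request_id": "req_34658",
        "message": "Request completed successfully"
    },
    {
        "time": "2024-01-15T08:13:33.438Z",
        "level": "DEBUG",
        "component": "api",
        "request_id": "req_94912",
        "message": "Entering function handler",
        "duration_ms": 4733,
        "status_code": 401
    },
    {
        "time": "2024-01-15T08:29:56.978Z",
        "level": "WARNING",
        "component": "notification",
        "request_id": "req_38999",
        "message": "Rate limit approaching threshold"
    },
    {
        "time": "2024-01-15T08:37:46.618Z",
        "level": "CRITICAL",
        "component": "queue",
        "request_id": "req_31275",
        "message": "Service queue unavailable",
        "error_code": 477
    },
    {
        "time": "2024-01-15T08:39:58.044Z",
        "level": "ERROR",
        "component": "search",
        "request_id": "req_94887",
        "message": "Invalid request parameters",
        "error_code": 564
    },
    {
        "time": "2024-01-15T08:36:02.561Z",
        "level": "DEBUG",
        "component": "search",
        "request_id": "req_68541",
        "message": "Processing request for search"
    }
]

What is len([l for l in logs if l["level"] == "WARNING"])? 1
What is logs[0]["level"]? "INFO"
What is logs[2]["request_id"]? "req_38999"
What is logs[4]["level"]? "ERROR"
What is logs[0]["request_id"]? "req_34658"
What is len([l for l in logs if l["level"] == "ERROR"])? 1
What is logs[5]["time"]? "2024-01-15T08:36:02.561Z"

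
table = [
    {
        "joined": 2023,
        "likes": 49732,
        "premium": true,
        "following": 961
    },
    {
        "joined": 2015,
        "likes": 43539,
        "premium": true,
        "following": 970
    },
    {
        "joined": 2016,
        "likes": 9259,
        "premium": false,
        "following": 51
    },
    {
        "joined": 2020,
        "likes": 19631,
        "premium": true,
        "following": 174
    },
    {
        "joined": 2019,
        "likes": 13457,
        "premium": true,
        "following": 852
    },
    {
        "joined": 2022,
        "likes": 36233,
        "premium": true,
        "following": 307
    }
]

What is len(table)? 6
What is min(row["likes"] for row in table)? 9259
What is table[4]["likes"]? 13457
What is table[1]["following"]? 970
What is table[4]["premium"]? True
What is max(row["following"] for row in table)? 970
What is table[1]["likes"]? 43539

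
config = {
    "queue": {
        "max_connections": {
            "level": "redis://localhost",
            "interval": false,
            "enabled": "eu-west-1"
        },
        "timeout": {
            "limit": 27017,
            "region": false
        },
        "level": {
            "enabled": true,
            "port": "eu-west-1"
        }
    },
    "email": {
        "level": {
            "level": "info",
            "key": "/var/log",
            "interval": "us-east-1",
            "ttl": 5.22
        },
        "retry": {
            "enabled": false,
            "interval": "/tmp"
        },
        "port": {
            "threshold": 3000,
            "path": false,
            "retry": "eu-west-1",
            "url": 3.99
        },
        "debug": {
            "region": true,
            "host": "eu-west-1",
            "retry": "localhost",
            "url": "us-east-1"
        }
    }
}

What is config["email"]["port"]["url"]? 3.99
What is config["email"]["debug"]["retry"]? "localhost"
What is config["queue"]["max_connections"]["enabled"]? "eu-west-1"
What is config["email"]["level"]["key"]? "/var/log"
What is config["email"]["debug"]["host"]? "eu-west-1"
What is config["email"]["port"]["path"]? False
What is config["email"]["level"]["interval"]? "us-east-1"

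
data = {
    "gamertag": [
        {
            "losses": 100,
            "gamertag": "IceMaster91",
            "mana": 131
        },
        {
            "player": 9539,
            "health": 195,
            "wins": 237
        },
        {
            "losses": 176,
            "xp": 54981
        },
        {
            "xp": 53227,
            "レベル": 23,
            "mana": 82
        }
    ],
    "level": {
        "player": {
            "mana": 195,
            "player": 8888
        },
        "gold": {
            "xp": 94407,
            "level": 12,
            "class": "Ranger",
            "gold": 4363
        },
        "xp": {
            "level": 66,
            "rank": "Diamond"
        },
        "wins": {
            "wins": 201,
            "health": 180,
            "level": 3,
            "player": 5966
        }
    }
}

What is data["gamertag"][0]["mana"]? 131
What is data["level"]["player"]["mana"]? 195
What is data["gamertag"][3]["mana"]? 82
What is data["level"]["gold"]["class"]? "Ranger"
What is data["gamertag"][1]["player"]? 9539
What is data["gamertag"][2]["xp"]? 54981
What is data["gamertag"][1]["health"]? 195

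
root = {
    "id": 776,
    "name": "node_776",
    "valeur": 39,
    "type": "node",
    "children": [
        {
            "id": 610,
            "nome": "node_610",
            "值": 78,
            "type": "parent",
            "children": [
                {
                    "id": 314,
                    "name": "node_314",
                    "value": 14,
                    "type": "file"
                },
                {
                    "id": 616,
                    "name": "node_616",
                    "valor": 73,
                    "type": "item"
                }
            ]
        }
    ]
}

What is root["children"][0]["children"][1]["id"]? 616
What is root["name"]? "node_776"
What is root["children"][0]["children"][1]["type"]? "item"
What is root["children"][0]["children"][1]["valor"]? 73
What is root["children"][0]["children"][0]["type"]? "file"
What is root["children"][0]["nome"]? "node_610"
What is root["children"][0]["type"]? "parent"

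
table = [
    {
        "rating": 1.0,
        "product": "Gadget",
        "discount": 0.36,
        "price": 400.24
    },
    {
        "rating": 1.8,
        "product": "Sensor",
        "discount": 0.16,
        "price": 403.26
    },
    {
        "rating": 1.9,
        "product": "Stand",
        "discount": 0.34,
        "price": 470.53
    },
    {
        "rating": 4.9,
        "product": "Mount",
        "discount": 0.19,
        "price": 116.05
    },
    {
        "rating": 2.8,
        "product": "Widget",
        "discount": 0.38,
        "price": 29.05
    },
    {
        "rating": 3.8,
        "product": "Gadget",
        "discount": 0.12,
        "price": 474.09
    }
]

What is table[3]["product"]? "Mount"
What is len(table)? 6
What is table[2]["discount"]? 0.34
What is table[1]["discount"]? 0.16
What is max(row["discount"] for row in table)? 0.38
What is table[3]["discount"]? 0.19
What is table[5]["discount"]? 0.12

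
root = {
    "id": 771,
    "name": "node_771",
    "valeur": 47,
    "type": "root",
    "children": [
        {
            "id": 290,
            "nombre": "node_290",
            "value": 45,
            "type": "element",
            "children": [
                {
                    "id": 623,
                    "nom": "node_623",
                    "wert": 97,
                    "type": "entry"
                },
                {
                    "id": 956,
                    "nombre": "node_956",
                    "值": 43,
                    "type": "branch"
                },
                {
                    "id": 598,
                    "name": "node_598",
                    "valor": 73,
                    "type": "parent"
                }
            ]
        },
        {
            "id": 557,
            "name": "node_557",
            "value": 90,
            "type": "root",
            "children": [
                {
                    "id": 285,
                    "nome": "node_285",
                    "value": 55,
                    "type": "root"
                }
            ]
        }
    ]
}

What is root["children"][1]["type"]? "root"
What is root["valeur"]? 47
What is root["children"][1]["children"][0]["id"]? 285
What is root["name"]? "node_771"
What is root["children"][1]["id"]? 557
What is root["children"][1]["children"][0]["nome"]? "node_285"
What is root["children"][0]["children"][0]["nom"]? "node_623"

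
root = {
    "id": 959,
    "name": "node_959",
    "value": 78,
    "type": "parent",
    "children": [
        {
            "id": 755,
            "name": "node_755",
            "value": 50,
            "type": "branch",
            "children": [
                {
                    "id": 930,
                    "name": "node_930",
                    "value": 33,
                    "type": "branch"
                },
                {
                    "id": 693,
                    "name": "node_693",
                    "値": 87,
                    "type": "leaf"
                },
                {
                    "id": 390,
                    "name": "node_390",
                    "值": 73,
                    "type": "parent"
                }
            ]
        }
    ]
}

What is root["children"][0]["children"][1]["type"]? "leaf"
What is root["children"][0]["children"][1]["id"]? 693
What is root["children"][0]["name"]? "node_755"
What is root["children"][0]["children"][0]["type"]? "branch"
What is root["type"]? "parent"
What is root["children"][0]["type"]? "branch"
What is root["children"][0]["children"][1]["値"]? 87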